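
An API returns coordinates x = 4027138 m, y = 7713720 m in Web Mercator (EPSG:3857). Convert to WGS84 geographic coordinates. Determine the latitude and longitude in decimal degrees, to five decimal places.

lat 56.77230°, lon 36.17640°

R = 6378137 m. λ = x/R = 36.17639617°.
φ = 2·arctan(exp(y/R)) − 90° = 2·arctan(3.35147) − 90° = 56.77229767°.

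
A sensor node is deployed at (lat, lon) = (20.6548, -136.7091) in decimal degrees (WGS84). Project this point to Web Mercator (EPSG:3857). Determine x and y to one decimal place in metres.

x -15218387.4 m, y 2350764.5 m

Web Mercator is spherical with R = a = 6378137 m.
x = R·λ = 6378137 × -2.386023912 = -15218387.399 m.
y = R·ln tan(π/4 + φ/2) = 6378137 × 0.368566002 = 2350764.452 m.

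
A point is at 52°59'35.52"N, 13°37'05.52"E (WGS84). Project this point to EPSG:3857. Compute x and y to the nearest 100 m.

x 1516000 m, y 6981700 m

Web Mercator is spherical with R = a = 6378137 m.
x = R·λ = 6378137 × 0.237682428 = 1515971.090 m.
y = R·ln tan(π/4 + φ/2) = 6378137 × 1.094636287 = 6981740.203 m.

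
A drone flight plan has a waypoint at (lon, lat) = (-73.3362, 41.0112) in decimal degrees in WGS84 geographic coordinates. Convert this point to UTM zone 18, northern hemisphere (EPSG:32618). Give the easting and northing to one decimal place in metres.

Zone 18 central meridian λ₀ = 6×18 − 183 = -75°; Δλ = +1.6638°.
Transverse Mercator on WGS84 with k₀ = 0.9996 gives E = 639907.208 m, N = 4541333.568 m.

E 639907.2 m, N 4541333.6 m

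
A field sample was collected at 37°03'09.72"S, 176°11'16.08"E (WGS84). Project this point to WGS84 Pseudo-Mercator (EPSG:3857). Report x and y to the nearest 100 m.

Web Mercator is spherical with R = a = 6378137 m.
x = R·λ = 6378137 × 3.075057212 = 19613136.180 m.
y = R·ln tan(π/4 + φ/2) = 6378137 × -0.697140095 = -4446455.036 m.

x 19613100 m, y -4446500 m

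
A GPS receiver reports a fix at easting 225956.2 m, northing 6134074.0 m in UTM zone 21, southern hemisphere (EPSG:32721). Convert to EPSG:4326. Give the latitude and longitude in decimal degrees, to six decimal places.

Zone 21S: λ₀ = -57°, k₀ = 0.9996, false easting 500000 m, false northing 10000000 m.
Meridian distance M = (N − FN)/k₀ = -3867473.0 m.
Inverse transverse Mercator on WGS84 gives φ = -34.89879980°, λ = -59.99900026°.

lat -34.898800°, lon -59.999000°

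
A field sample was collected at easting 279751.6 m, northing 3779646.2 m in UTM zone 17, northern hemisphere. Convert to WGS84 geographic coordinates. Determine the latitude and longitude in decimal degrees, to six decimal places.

Zone 17N: λ₀ = -81°, k₀ = 0.9996, false easting 500000 m.
Meridian distance M = (N − FN)/k₀ = 3781158.7 m.
Inverse transverse Mercator on WGS84 gives φ = 34.13450018°, λ = -83.38850047°.

lat 34.134500°, lon -83.388500°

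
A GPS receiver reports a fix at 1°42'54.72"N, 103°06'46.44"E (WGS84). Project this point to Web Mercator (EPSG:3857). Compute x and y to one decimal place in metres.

Web Mercator is spherical with R = a = 6378137 m.
x = R·λ = 6378137 × 1.799659606 = 11478475.522 m.
y = R·ln tan(π/4 + φ/2) = 6378137 × 0.029940360 = 190963.715 m.

x 11478475.5 m, y 190963.7 m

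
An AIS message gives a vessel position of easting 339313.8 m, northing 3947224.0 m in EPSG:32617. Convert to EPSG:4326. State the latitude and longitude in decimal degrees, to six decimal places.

Zone 17N: λ₀ = -81°, k₀ = 0.9996, false easting 500000 m.
Meridian distance M = (N − FN)/k₀ = 3948803.5 m.
Inverse transverse Mercator on WGS84 gives φ = 35.65580032°, λ = -82.77510036°.

lat 35.655800°, lon -82.775100°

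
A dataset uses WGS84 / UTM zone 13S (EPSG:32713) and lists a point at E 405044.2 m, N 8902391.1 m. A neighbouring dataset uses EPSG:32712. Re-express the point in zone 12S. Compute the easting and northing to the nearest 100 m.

UTM 13S → geographic: φ = -9.92830031°, λ = -105.86620008°.
UTM 12S (λ₀ = -111°) forward: E = 1063478.639 m, N = 8898153.629 m.

E 1063500 m, N 8898200 m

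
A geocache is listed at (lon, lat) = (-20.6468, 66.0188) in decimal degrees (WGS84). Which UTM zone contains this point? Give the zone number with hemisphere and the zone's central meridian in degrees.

Zone 27N, central meridian -21°

UTM zone = ⌊(λ + 180)/6⌋ + 1; -20.6468° ∈ [-24°, -18°) → zone 27.
Hemisphere: N (φ ≥ 0).
Central meridian λ₀ = 6×27 − 183 = -21°.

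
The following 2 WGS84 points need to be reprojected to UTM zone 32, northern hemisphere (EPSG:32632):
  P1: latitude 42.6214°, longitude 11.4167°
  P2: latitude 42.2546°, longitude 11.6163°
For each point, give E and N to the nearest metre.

P1: E 698191 m, N 4721605 m; P2: E 715817 m, N 4681359 m

UTM zone 32N: λ₀ = 9°, k₀ = 0.9996.
P1 (42.6214°, 11.4167°) → (698191.291, 4721604.535) m.
P2 (42.2546°, 11.6163°) → (715817.187, 4681359.352) m.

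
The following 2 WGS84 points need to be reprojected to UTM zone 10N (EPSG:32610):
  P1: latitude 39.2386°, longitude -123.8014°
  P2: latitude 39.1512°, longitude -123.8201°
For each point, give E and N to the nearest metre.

UTM zone 10N: λ₀ = -123°, k₀ = 0.9996.
P1 (39.2386°, -123.8014°) → (430838.582, 4343560.790) m.
P2 (39.1512°, -123.8201°) → (429136.994, 4333875.837) m.

P1: E 430839 m, N 4343561 m; P2: E 429137 m, N 4333876 m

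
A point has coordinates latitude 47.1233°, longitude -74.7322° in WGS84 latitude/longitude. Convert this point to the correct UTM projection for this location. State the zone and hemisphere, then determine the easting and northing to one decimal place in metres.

Zone 18N: E 520312.8 m, N 5218900.9 m

Longitude -74.7322° lies in the 6° band [-78°, -72°), giving zone 18; latitude is north of the equator, so 18N.
Zone 18 central meridian λ₀ = 6×18 − 183 = -75°; Δλ = +0.2678°.
Transverse Mercator on WGS84 with k₀ = 0.9996 gives E = 520312.759 m, N = 5218900.928 m.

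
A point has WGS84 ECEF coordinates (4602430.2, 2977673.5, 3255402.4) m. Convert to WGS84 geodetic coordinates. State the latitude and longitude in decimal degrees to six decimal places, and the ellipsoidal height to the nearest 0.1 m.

λ = atan2(Y, X) = 32.90199981°; p = √(X²+Y²) = 5481688.0 m.
Bowring's method on WGS84 (a = 6378137 m, b = 6356752.314 m) gives φ = 30.87390043°, h = 2923.873 m.

lat 30.873900°, lon 32.902000°, h 2923.9 m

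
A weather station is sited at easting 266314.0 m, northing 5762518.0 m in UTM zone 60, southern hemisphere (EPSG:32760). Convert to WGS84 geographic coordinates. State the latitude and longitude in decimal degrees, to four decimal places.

Zone 60S: λ₀ = 177°, k₀ = 0.9996, false easting 500000 m, false northing 10000000 m.
Meridian distance M = (N − FN)/k₀ = -4239177.7 m.
Inverse transverse Mercator on WGS84 gives φ = -38.25500033°, λ = 174.32929997°.

lat -38.2550°, lon 174.3293°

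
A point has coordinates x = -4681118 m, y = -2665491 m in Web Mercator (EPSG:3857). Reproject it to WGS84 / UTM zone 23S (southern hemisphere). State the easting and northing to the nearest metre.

E 801671 m, N 7422802 m

Web Mercator inverse (R = 6378137 m) → φ = -23.27649950°, λ = -42.05119846°.
UTM 23S forward: E = 801670.873 m, N = 7422801.770 m.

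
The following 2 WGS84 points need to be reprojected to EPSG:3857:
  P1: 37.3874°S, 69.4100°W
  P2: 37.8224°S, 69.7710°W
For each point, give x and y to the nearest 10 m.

P1: x -7726690 m, y -4493240 m; P2: x -7766870 m, y -4554370 m

Web Mercator: x = R·λ, y = R·ln tan(π/4+φ/2), R = 6378137 m.
P1 (-37.3874°, -69.4100°) → (-7726685.856, -4493243.798) m.
P2 (-37.8224°, -69.7710°) → (-7766872.192, -4554367.180) m.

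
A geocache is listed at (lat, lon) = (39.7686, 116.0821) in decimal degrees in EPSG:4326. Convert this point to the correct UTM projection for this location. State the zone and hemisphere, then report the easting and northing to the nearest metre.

Longitude 116.0821° lies in the 6° band [114°, 120°), giving zone 50; latitude is north of the equator, so 50N.
Zone 50 central meridian λ₀ = 6×50 − 183 = 117°; Δλ = -0.9179°.
Transverse Mercator on WGS84 with k₀ = 0.9996 gives E = 421383.879 m, N = 4402477.446 m.

Zone 50N: E 421384 m, N 4402477 m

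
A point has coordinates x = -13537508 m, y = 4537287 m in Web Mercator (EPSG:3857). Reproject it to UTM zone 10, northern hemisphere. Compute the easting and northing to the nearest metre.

E 622579 m, N 4173562 m

Web Mercator inverse (R = 6378137 m) → φ = 37.70110076°, λ = -121.60950345°.
UTM 10N forward: E = 622578.783 m, N = 4173562.092 m.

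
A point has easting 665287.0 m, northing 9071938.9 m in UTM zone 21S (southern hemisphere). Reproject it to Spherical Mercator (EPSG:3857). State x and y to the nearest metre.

x -6178098 m, y -937664 m

Unproject from UTM 21S (λ₀ = -57°) → φ = -8.39299964°, λ = -55.49879960°.
Web Mercator (R = 6378137 m): x = -6178098.111 m, y = -937663.867 m.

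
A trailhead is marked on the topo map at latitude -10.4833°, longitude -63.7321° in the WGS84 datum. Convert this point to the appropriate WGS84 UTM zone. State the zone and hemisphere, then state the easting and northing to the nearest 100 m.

Zone 20S: E 419900 m, N 8841100 m

Longitude -63.7321° lies in the 6° band [-66°, -60°), giving zone 20; latitude is south of the equator, so 20S.
Zone 20 central meridian λ₀ = 6×20 − 183 = -63°; Δλ = -0.7321°.
Transverse Mercator on WGS84 with k₀ = 0.9996 gives E = 419884.478 m, N = 8841058.240 m.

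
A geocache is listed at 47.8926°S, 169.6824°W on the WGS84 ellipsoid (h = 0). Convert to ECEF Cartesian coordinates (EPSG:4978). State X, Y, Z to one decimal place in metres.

WGS84: a = 6378137 m, e² = 0.006694380; N(φ) = a/√(1−e²sin²φ) = 6389919.964 m.
X = (N+h)·cosφ·cosλ = -4215303.297 m; Y = (N+h)·cosφ·sinλ = -767388.127 m; Z = (N(1−e²)+h)·sinφ = -4708877.441 m.

X -4215303.3 m, Y -767388.1 m, Z -4708877.4 m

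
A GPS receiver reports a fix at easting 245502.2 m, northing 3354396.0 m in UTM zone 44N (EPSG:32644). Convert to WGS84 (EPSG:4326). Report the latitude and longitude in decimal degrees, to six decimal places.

lat 30.294600°, lon 78.353900°

Zone 44N: λ₀ = 81°, k₀ = 0.9996, false easting 500000 m.
Meridian distance M = (N − FN)/k₀ = 3355738.3 m.
Inverse transverse Mercator on WGS84 gives φ = 30.29460012°, λ = 78.35389999°.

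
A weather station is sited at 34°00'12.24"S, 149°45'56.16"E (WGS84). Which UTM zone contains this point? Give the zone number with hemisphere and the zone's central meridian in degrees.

Zone 55S, central meridian 147°

UTM zone = ⌊(λ + 180)/6⌋ + 1; 149.7656° ∈ [144°, 150°) → zone 55.
Hemisphere: S (φ < 0).
Central meridian λ₀ = 6×55 − 183 = 147°.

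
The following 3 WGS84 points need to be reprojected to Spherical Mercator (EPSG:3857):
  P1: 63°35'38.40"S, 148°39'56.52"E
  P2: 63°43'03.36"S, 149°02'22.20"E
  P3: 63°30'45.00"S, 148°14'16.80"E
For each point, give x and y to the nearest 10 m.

P1: x 16549390 m, y -9247410 m; P2: x 16591000 m, y -9278410 m; P3: x 16501780 m, y -9227030 m

Web Mercator: x = R·λ, y = R·ln tan(π/4+φ/2), R = 6378137 m.
P1 (-63.5940°, 148.6657°) → (16549390.022, -9247405.894) m.
P2 (-63.7176°, 149.0395°) → (16591001.248, -9278411.463) m.
P3 (-63.5125°, 148.2380°) → (16501778.676, -9227034.900) m.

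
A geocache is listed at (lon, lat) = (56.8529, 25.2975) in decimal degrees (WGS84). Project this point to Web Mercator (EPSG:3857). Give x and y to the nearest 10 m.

x 6328840 m, y 2912330 m

Web Mercator is spherical with R = a = 6378137 m.
x = R·λ = 6378137 × 0.992270294 = 6328835.878 m.
y = R·ln tan(π/4 + φ/2) = 6378137 × 0.456611432 = 2912330.270 m.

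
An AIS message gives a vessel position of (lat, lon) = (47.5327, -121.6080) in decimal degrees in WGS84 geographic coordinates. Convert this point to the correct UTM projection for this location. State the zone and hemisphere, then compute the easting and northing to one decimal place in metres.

Longitude -121.6080° lies in the 6° band [-126°, -120°), giving zone 10; latitude is north of the equator, so 10N.
Zone 10 central meridian λ₀ = 6×10 − 183 = -123°; Δλ = +1.3920°.
Transverse Mercator on WGS84 with k₀ = 0.9996 gives E = 604770.285 m, N = 5265302.804 m.

Zone 10N: E 604770.3 m, N 5265302.8 m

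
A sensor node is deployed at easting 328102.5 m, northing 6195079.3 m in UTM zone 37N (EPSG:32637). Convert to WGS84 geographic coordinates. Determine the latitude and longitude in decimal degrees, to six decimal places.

lat 55.870500°, lon 36.252600°

Zone 37N: λ₀ = 39°, k₀ = 0.9996, false easting 500000 m.
Meridian distance M = (N − FN)/k₀ = 6197558.3 m.
Inverse transverse Mercator on WGS84 gives φ = 55.87049964°, λ = 36.25259958°.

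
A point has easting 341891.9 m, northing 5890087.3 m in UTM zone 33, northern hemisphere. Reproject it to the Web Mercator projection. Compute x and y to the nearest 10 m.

x 1406680 m, y 7008320 m

Unproject from UTM 33N (λ₀ = 15°) → φ = 53.13670032°, λ = 12.63639969°.
Web Mercator (R = 6378137 m): x = 1406677.579 m, y = 7008323.919 m.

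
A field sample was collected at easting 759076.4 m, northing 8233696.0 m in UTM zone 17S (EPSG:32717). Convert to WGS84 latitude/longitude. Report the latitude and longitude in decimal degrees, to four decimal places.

Zone 17S: λ₀ = -81°, k₀ = 0.9996, false easting 500000 m, false northing 10000000 m.
Meridian distance M = (N − FN)/k₀ = -1767010.8 m.
Inverse transverse Mercator on WGS84 gives φ = -15.96260035°, λ = -78.57959967°.

lat -15.9626°, lon -78.5796°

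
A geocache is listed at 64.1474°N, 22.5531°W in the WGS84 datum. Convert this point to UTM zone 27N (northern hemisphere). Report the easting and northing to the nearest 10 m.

E 424440 m, N 7114360 m

Zone 27 central meridian λ₀ = 6×27 − 183 = -21°; Δλ = -1.5531°.
Transverse Mercator on WGS84 with k₀ = 0.9996 gives E = 424440.671 m, N = 7114361.187 m.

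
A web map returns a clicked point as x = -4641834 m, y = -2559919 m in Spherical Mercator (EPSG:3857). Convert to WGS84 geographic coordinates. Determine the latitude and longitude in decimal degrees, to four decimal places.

lat -22.4025°, lon -41.6983°

R = 6378137 m. λ = x/R = -41.69830429°.
φ = 2·arctan(exp(y/R)) − 90° = 2·arctan(0.66941) − 90° = -22.40249773°.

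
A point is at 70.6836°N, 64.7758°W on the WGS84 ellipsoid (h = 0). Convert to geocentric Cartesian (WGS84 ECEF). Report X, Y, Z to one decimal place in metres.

WGS84: a = 6378137 m, e² = 0.006694380; N(φ) = a/√(1−e²sin²φ) = 6397235.320 m.
X = (N+h)·cosφ·cosλ = 901802.945 m; Y = (N+h)·cosφ·sinλ = -1914329.647 m; Z = (N(1−e²)+h)·sinφ = 5996696.611 m.

X 901802.9 m, Y -1914329.6 m, Z 5996696.6 m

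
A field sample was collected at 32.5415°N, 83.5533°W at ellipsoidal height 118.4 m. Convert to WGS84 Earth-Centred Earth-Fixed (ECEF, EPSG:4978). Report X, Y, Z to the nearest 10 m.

X 604300 m, Y -5348060 m, Z 3411270 m

WGS84: a = 6378137 m, e² = 0.006694380; N(φ) = a/√(1−e²sin²φ) = 6384323.222 m.
X = (N+h)·cosφ·cosλ = 604295.890 m; Y = (N+h)·cosφ·sinλ = -5348064.957 m; Z = (N(1−e²)+h)·sinφ = 3411267.403 m.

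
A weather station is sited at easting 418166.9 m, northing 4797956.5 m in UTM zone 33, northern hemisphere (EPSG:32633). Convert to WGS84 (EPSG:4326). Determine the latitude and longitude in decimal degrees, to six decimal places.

lat 43.330000°, lon 13.990600°

Zone 33N: λ₀ = 15°, k₀ = 0.9996, false easting 500000 m.
Meridian distance M = (N − FN)/k₀ = 4799876.5 m.
Inverse transverse Mercator on WGS84 gives φ = 43.33000034°, λ = 13.99060016°.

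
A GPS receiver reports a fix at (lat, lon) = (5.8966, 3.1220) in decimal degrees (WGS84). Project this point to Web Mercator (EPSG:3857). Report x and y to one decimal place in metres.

x 347539.5 m, y 657568.3 m

Web Mercator is spherical with R = a = 6378137 m.
x = R·λ = 6378137 × 0.054489179 = 347539.4503 m.
y = R·ln tan(π/4 + φ/2) = 6378137 × 0.103097238 = 657568.310 m.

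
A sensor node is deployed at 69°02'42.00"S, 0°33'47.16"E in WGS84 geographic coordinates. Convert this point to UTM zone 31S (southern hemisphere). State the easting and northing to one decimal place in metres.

Zone 31 central meridian λ₀ = 6×31 − 183 = 3°; Δλ = -2.4369°.
Transverse Mercator on WGS84 with k₀ = 0.9996 gives E = 402759.160 m, N = 2338688.626 m.

E 402759.2 m, N 2338688.6 m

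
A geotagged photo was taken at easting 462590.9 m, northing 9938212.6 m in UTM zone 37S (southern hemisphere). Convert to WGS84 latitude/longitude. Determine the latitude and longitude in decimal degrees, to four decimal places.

lat -0.5590°, lon 38.6638°

Zone 37S: λ₀ = 39°, k₀ = 0.9996, false easting 500000 m, false northing 10000000 m.
Meridian distance M = (N − FN)/k₀ = -61812.1 m.
Inverse transverse Mercator on WGS84 gives φ = -0.55900012°, λ = 38.66379991°.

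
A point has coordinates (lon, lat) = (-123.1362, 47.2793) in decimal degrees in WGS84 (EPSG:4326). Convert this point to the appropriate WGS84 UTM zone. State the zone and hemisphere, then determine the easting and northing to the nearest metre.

Zone 10N: E 489699 m, N 5236211 m

Longitude -123.1362° lies in the 6° band [-126°, -120°), giving zone 10; latitude is north of the equator, so 10N.
Zone 10 central meridian λ₀ = 6×10 − 183 = -123°; Δλ = -0.1362°.
Transverse Mercator on WGS84 with k₀ = 0.9996 gives E = 489699.401 m, N = 5236211.461 m.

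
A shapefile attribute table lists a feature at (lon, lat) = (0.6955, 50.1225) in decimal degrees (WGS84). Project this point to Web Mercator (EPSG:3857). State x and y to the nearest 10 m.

x 77420 m, y 6467520 m

Web Mercator is spherical with R = a = 6378137 m.
x = R·λ = 6378137 × 0.012138765 = 77422.706 m.
y = R·ln tan(π/4 + φ/2) = 6378137 × 1.014013618 = 6467517.773 m.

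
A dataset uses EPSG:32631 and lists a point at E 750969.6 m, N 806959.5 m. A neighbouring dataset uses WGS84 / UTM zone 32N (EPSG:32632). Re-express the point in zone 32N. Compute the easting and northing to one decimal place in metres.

UTM 31N → geographic: φ = 7.29469997°, λ = 5.27310029°.
UTM 32N (λ₀ = 9°) forward: E = 88340.843 m, N = 808028.921 m.

E 88340.8 m, N 808028.9 m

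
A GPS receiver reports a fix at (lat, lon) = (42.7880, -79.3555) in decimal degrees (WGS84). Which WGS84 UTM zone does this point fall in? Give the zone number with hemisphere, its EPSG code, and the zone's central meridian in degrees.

Zone 17N (EPSG:32617), central meridian -81°

UTM zone = ⌊(λ + 180)/6⌋ + 1; -79.3555° ∈ [-84°, -78°) → zone 17.
Hemisphere: N (φ ≥ 0).
Central meridian λ₀ = 6×17 − 183 = -81°.
EPSG code: 32617.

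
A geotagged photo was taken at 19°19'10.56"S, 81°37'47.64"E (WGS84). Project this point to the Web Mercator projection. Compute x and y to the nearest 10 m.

x 9087000 m, y -2192600 m

Web Mercator is spherical with R = a = 6378137 m.
x = R·λ = 6378137 × 1.424710523 = 9086998.902 m.
y = R·ln tan(π/4 + φ/2) = 6378137 × -0.343768096 = -2192600.014 m.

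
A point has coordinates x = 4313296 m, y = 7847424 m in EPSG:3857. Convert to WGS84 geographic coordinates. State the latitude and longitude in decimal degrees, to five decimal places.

R = 6378137 m. λ = x/R = 38.74699722°.
φ = 2·arctan(exp(y/R)) − 90° = 2·arctan(3.42247) − 90° = 57.42470157°.

lat 57.42470°, lon 38.74700°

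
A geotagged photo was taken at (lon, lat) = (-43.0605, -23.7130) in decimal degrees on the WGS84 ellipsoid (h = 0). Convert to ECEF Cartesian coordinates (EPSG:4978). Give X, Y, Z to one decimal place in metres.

WGS84: a = 6378137 m, e² = 0.006694380; N(φ) = a/√(1−e²sin²φ) = 6381592.534 m.
X = (N+h)·cosφ·cosλ = 4268945.902 m; Y = (N+h)·cosφ·sinλ = -3989292.259 m; Z = (N(1−e²)+h)·sinφ = -2549212.279 m.

X 4268945.9 m, Y -3989292.3 m, Z -2549212.3 m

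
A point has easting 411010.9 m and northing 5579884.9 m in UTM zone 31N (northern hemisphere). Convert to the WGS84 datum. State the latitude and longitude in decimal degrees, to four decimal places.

lat 50.3643°, lon 1.7488°

Zone 31N: λ₀ = 3°, k₀ = 0.9996, false easting 500000 m.
Meridian distance M = (N − FN)/k₀ = 5582117.7 m.
Inverse transverse Mercator on WGS84 gives φ = 50.36430037°, λ = 1.74880040°.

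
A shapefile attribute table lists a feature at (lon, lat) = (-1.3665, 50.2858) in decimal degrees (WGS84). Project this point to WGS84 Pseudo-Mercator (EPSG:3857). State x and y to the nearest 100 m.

Web Mercator is spherical with R = a = 6378137 m.
x = R·λ = 6378137 × -0.023849924 = -152118.084 m.
y = R·ln tan(π/4 + φ/2) = 6378137 × 1.018466564 = 6495919.276 m.

x -152100 m, y 6495900 m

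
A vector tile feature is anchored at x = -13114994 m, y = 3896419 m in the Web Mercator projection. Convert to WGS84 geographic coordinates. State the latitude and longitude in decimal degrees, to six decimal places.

R = 6378137 m. λ = x/R = -117.81399561°.
φ = 2·arctan(exp(y/R)) − 90° = 2·arctan(1.84209) − 90° = 33.00840018°.

lat 33.008400°, lon -117.813996°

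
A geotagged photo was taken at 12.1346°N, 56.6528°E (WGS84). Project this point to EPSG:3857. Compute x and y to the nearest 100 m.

x 6306600 m, y 1361000 m

Web Mercator is spherical with R = a = 6378137 m.
x = R·λ = 6378137 × 0.988777890 = 6306560.848 m.
y = R·ln tan(π/4 + φ/2) = 6378137 × 0.213389991 = 1361030.594 m.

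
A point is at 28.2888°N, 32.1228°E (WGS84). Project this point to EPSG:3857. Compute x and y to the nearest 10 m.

x 3575890 m, y 3285430 m

Web Mercator is spherical with R = a = 6378137 m.
x = R·λ = 6378137 × 0.560648625 = 3575893.739 m.
y = R·ln tan(π/4 + φ/2) = 6378137 × 0.515108706 = 3285433.897 m.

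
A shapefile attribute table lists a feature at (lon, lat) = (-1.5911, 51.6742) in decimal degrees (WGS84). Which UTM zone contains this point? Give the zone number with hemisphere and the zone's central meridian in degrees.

UTM zone = ⌊(λ + 180)/6⌋ + 1; -1.5911° ∈ [-6°, 0°) → zone 30.
Hemisphere: N (φ ≥ 0).
Central meridian λ₀ = 6×30 − 183 = -3°.

Zone 30N, central meridian -3°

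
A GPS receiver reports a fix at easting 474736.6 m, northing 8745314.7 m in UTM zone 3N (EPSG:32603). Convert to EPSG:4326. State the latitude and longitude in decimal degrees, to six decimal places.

Zone 3N: λ₀ = -165°, k₀ = 0.9996, false easting 500000 m.
Meridian distance M = (N − FN)/k₀ = 8748814.2 m.
Inverse transverse Mercator on WGS84 gives φ = 78.77679993°, λ = -166.16280141°.

lat 78.776800°, lon -166.162801°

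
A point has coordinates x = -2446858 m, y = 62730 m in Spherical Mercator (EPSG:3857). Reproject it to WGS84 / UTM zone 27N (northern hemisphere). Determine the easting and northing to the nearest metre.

E 390895 m, N 62293 m

Web Mercator inverse (R = 6378137 m) → φ = 0.56350409°, λ = -21.98049939°.
UTM 27N forward: E = 390894.847 m, N = 62293.336 m.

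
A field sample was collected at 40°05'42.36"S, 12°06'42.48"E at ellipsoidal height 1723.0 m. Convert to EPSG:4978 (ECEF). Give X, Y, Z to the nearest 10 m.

WGS84: a = 6378137 m, e² = 0.006694380; N(φ) = a/√(1−e²sin²φ) = 6387011.218 m.
X = (N+h)·cosφ·cosλ = 4778441.891 m; Y = (N+h)·cosφ·sinλ = 1025438.568 m; Z = (N(1−e²)+h)·sinφ = -4087178.679 m.

X 4778440 m, Y 1025440 m, Z -4087180 m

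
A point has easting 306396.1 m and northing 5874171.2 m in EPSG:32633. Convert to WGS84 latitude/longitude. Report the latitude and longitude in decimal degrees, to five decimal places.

Zone 33N: λ₀ = 15°, k₀ = 0.9996, false easting 500000 m.
Meridian distance M = (N − FN)/k₀ = 5876521.8 m.
Inverse transverse Mercator on WGS84 gives φ = 52.98209996°, λ = 12.11600002°.

lat 52.98210°, lon 12.11600°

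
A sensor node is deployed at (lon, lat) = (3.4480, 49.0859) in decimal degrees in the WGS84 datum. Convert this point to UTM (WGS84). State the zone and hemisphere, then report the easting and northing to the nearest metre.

Zone 31N: E 532711 m, N 5437102 m

Longitude 3.4480° lies in the 6° band [0°, 6°), giving zone 31; latitude is north of the equator, so 31N.
Zone 31 central meridian λ₀ = 6×31 − 183 = 3°; Δλ = +0.4480°.
Transverse Mercator on WGS84 with k₀ = 0.9996 gives E = 532711.416 m, N = 5437101.592 m.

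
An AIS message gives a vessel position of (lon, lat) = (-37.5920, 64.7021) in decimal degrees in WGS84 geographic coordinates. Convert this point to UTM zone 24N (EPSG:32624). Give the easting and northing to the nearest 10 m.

E 567130 m, N 7176000 m

Zone 24 central meridian λ₀ = 6×24 − 183 = -39°; Δλ = +1.4080°.
Transverse Mercator on WGS84 with k₀ = 0.9996 gives E = 567130.808 m, N = 7176000.679 m.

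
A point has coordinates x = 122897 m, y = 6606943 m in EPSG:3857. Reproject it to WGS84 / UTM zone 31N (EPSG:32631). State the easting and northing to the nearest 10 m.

Web Mercator inverse (R = 6378137 m) → φ = 50.91880038°, λ = 1.10400253°.
UTM 31N forward: E = 366731.506 m, N = 5642507.183 m.

E 366730 m, N 5642510 m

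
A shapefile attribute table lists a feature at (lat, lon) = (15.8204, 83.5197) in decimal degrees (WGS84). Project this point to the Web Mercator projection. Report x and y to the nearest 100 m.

x 9297400 m, y 1783900 m

Web Mercator is spherical with R = a = 6378137 m.
x = R·λ = 6378137 × 1.457693755 = 9297370.475 m.
y = R·ln tan(π/4 + φ/2) = 6378137 × 0.279695056 = 1783933.388 m.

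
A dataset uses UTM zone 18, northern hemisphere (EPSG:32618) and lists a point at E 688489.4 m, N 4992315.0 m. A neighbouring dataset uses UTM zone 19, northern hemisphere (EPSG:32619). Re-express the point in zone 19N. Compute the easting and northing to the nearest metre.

UTM 18N → geographic: φ = 45.05920026°, λ = -72.60599976°.
UTM 19N (λ₀ = -69°) forward: E = 216085.067 m, N = 4995855.071 m.

E 216085 m, N 4995855 m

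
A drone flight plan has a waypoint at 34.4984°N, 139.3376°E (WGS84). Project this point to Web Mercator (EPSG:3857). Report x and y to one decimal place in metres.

Web Mercator is spherical with R = a = 6378137 m.
x = R·λ = 6378137 × 2.431899892 = 15510990.680 m.
y = R·ln tan(π/4 + φ/2) = 6378137 × 0.642181709 = 4095922.921 m.

x 15510990.7 m, y 4095922.9 m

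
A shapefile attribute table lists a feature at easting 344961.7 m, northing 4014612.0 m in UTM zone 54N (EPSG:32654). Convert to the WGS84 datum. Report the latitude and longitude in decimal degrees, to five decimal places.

lat 36.26400°, lon 139.27410°

Zone 54N: λ₀ = 141°, k₀ = 0.9996, false easting 500000 m.
Meridian distance M = (N − FN)/k₀ = 4016218.5 m.
Inverse transverse Mercator on WGS84 gives φ = 36.26399984°, λ = 139.27409963°.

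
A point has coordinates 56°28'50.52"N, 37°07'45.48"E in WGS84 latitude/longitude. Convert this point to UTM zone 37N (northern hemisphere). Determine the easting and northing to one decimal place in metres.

Zone 37 central meridian λ₀ = 6×37 − 183 = 39°; Δλ = -1.8707°.
Transverse Mercator on WGS84 with k₀ = 0.9996 gives E = 384788.796 m, N = 6261150.551 m.

E 384788.8 m, N 6261150.6 m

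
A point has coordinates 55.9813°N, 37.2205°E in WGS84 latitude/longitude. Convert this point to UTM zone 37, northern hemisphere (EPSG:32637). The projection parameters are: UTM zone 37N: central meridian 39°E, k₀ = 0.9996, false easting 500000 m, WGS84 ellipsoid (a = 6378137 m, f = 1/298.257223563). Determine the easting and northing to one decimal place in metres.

E 388969.6 m, N 6205427.6 m

Zone 37 central meridian λ₀ = 6×37 − 183 = 39°; Δλ = -1.7795°.
Transverse Mercator on WGS84 with k₀ = 0.9996 gives E = 388969.558 m, N = 6205427.630 m.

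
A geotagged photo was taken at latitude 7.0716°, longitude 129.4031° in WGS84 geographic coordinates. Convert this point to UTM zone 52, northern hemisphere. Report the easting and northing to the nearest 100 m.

Zone 52 central meridian λ₀ = 6×52 − 183 = 129°; Δλ = +0.4031°.
Transverse Mercator on WGS84 with k₀ = 0.9996 gives E = 544516.347 m, N = 781683.288 m.

E 544500 m, N 781700 m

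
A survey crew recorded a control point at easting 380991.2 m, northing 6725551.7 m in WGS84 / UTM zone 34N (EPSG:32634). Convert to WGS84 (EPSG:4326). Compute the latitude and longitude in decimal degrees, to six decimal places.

Zone 34N: λ₀ = 21°, k₀ = 0.9996, false easting 500000 m.
Meridian distance M = (N − FN)/k₀ = 6728243.0 m.
Inverse transverse Mercator on WGS84 gives φ = 60.64800011°, λ = 18.82339996°.

lat 60.648000°, lon 18.823400°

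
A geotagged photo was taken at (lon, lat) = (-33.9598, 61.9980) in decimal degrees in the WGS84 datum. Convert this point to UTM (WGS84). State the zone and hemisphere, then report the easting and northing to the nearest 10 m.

Zone 25N: E 449730 m, N 6874330 m

Longitude -33.9598° lies in the 6° band [-36°, -30°), giving zone 25; latitude is north of the equator, so 25N.
Zone 25 central meridian λ₀ = 6×25 − 183 = -33°; Δλ = -0.9598°.
Transverse Mercator on WGS84 with k₀ = 0.9996 gives E = 449726.300 m, N = 6874329.147 m.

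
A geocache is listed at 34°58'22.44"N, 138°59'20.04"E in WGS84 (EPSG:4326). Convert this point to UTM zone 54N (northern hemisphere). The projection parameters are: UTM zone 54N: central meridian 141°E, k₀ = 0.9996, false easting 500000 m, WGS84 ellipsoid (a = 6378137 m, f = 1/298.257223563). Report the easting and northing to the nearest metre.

E 316410 m, N 3871885 m

Zone 54 central meridian λ₀ = 6×54 − 183 = 141°; Δλ = -2.0111°.
Transverse Mercator on WGS84 with k₀ = 0.9996 gives E = 316410.277 m, N = 3871885.064 m.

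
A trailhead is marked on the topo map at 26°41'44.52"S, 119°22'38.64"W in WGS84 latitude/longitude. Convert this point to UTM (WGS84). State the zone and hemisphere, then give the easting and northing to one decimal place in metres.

Zone 11S: E 263453.5 m, N 7045062.5 m

Longitude -119.3774° lies in the 6° band [-120°, -114°), giving zone 11; latitude is south of the equator, so 11S.
Zone 11 central meridian λ₀ = 6×11 − 183 = -117°; Δλ = -2.3774°.
Transverse Mercator on WGS84 with k₀ = 0.9996 gives E = 263453.468 m, N = 7045062.490 m.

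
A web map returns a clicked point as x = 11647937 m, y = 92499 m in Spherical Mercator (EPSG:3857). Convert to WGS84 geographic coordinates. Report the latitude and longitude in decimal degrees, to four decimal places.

lat 0.8309°, lon 104.6352°

R = 6378137 m. λ = x/R = 104.63519836°.
φ = 2·arctan(exp(y/R)) − 90° = 2·arctan(1.01461) − 90° = 0.83090353°.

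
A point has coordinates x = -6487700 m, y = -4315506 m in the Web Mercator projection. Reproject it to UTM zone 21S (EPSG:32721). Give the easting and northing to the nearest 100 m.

E 384800 m, N 6003300 m

Web Mercator inverse (R = 6378137 m) → φ = -36.10810016°, λ = -58.28000069°.
UTM 21S forward: E = 384791.275 m, N = 6003303.097 m.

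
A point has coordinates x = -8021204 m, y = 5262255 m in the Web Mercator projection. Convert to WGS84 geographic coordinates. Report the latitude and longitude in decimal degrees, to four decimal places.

lat 42.6725°, lon -72.0557°

R = 6378137 m. λ = x/R = -72.05570150°.
φ = 2·arctan(exp(y/R)) − 90° = 2·arctan(2.28199) − 90° = 42.67249921°.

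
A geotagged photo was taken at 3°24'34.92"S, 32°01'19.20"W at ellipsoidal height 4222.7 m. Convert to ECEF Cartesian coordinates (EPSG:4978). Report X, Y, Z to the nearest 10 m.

WGS84: a = 6378137 m, e² = 0.006694380; N(φ) = a/√(1−e²sin²φ) = 6378212.519 m.
X = (N+h)·cosφ·cosλ = 5401733.724 m; Y = (N+h)·cosφ·sinλ = -3378262.524 m; Z = (N(1−e²)+h)·sinφ = -377058.217 m.

X 5401730 m, Y -3378260 m, Z -377060 m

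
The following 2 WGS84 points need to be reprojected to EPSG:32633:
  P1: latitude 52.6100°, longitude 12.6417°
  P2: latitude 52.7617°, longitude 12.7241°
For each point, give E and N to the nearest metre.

P1: E 340323 m, N 5831499 m; P2: E 346435 m, N 5848191 m

UTM zone 33N: λ₀ = 15°, k₀ = 0.9996.
P1 (52.6100°, 12.6417°) → (340323.009, 5831499.241) m.
P2 (52.7617°, 12.7241°) → (346434.673, 5848190.856) m.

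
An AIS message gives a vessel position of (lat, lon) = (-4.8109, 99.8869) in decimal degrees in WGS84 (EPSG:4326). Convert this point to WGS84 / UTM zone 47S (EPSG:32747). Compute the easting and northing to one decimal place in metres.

Zone 47 central meridian λ₀ = 6×47 − 183 = 99°; Δλ = +0.8869°.
Transverse Mercator on WGS84 with k₀ = 0.9996 gives E = 598348.287 m, N = 9468174.628 m.

E 598348.3 m, N 9468174.6 m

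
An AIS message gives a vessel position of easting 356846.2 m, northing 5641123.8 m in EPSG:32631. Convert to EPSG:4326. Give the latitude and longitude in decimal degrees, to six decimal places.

lat 50.904000°, lon 0.964000°

Zone 31N: λ₀ = 3°, k₀ = 0.9996, false easting 500000 m.
Meridian distance M = (N − FN)/k₀ = 5643381.2 m.
Inverse transverse Mercator on WGS84 gives φ = 50.90400038°, λ = 0.96399963°.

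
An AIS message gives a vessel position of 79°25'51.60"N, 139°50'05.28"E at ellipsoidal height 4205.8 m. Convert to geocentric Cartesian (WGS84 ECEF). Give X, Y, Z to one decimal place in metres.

WGS84: a = 6378137 m, e² = 0.006694380; N(φ) = a/√(1−e²sin²φ) = 6398868.243 m.
X = (N+h)·cosφ·cosλ = -897499.488 m; Y = (N+h)·cosφ·sinλ = 757511.943 m; Z = (N(1−e²)+h)·sinφ = 6252334.456 m.

X -897499.5 m, Y 757511.9 m, Z 6252334.5 m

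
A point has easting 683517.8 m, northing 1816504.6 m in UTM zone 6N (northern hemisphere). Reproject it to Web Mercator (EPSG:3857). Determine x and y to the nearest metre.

x -16172640 m, y 1853761 m

Unproject from UTM 6N (λ₀ = -147°) → φ = 16.42300023°, λ = -145.28130035°.
Web Mercator (R = 6378137 m): x = -16172640.376 m, y = 1853760.934 m.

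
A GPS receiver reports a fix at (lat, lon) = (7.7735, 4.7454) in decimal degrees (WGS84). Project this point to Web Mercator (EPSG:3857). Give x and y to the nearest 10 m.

x 528260 m, y 868010 m

Web Mercator is spherical with R = a = 6378137 m.
x = R·λ = 6378137 × 0.082822854 = 528255.512 m.
y = R·ln tan(π/4 + φ/2) = 6378137 × 0.136091322 = 868009.099 m.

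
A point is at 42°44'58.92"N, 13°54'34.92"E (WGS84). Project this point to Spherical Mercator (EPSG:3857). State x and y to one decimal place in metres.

x 1548420.7 m, y 5273950.9 m

Web Mercator is spherical with R = a = 6378137 m.
x = R·λ = 6378137 × 0.242770063 = 1548420.721 m.
y = R·ln tan(π/4 + φ/2) = 6378137 × 0.826879527 = 5273950.905 m.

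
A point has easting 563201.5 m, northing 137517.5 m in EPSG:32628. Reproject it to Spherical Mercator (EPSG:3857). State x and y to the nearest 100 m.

x -1606600 m, y 138500 m

Unproject from UTM 28N (λ₀ = -15°) → φ = 1.24410045°, λ = -14.43190041°.
Web Mercator (R = 6378137 m): x = -1606551.805 m, y = 138503.512 m.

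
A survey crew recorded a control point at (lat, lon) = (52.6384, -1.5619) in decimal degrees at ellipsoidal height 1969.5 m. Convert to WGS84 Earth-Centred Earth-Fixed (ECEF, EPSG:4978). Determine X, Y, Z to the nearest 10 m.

X 3878490 m, Y -105760 m, Z 5047790 m

WGS84: a = 6378137 m, e² = 0.006694380; N(φ) = a/√(1−e²sin²φ) = 6391666.870 m.
X = (N+h)·cosφ·cosλ = 3878493.729 m; Y = (N+h)·cosφ·sinλ = -105755.091 m; Z = (N(1−e²)+h)·sinφ = 5047790.690 m.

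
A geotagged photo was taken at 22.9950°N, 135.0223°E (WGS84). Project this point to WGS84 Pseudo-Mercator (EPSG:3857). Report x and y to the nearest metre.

x 15030614 m, y 2631414 m

Web Mercator is spherical with R = a = 6378137 m.
x = R·λ = 6378137 × 2.356583699 = 15030613.682 m.
y = R·ln tan(π/4 + φ/2) = 6378137 × 0.412567805 = 2631413.983 m.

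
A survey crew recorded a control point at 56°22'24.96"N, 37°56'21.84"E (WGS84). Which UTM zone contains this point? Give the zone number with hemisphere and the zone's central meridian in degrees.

UTM zone = ⌊(λ + 180)/6⌋ + 1; 37.9394° ∈ [36°, 42°) → zone 37.
Hemisphere: N (φ ≥ 0).
Central meridian λ₀ = 6×37 − 183 = 39°.

Zone 37N, central meridian 39°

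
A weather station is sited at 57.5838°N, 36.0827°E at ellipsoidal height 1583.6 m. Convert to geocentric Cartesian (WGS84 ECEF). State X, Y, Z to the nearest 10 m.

X 2770510 m, Y 2019010 m, Z 5362370 m

WGS84: a = 6378137 m, e² = 0.006694380; N(φ) = a/√(1−e²sin²φ) = 6393405.554 m.
X = (N+h)·cosφ·cosλ = 2770506.590 m; Y = (N+h)·cosφ·sinλ = 2019007.077 m; Z = (N(1−e²)+h)·sinφ = 5362368.207 m.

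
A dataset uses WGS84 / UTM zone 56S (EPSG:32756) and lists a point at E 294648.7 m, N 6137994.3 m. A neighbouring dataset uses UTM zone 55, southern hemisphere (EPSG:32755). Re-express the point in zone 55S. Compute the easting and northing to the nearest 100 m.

UTM 56S → geographic: φ = -34.87970034°, λ = 150.75310031°.
UTM 55S (λ₀ = 147°) forward: E = 843062.608 m, N = 6133866.780 m.

E 843100 m, N 6133900 m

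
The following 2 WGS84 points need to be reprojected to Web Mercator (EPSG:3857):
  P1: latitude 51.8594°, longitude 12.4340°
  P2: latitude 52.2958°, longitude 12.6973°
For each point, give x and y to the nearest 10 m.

P1: x 1384150 m, y 6774740 m; P2: x 1413460 m, y 6853790 m

Web Mercator: x = R·λ, y = R·ln tan(π/4+φ/2), R = 6378137 m.
P1 (51.8594°, 12.4340°) → (1384146.549, 6774742.987) m.
P2 (52.2958°, 12.6973°) → (1413456.970, 6853787.621) m.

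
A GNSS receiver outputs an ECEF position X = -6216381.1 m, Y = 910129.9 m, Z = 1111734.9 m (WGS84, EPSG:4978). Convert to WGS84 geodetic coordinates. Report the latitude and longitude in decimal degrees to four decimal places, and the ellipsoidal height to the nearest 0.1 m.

λ = atan2(Y, X) = 171.67059954°; p = √(X²+Y²) = 6282653.1 m.
Bowring's method on WGS84 (a = 6378137 m, b = 6356752.314 m) gives φ = 10.10100045°, h = 2772.886 m.

lat 10.1010°, lon 171.6706°, h 2772.9 m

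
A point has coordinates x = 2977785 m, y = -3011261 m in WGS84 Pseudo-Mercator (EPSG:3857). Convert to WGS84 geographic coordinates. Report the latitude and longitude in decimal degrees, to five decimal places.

R = 6378137 m. λ = x/R = 26.74989778°.
φ = 2·arctan(exp(y/R)) − 90° = 2·arctan(0.62368) − 90° = -26.09830063°.

lat -26.09830°, lon 26.74990°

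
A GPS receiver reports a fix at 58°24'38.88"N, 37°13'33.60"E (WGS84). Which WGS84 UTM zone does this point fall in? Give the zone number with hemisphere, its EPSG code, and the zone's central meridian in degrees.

UTM zone = ⌊(λ + 180)/6⌋ + 1; 37.2260° ∈ [36°, 42°) → zone 37.
Hemisphere: N (φ ≥ 0).
Central meridian λ₀ = 6×37 − 183 = 39°.
EPSG code: 32637.

Zone 37N (EPSG:32637), central meridian 39°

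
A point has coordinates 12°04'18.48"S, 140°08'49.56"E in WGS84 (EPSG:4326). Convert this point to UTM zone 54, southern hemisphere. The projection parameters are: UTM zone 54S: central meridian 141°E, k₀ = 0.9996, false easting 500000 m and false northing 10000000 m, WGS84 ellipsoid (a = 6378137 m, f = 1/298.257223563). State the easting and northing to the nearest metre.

E 407176 m, N 8665362 m

Zone 54 central meridian λ₀ = 6×54 − 183 = 141°; Δλ = -0.8529°.
Transverse Mercator on WGS84 with k₀ = 0.9996 gives E = 407175.578 m, N = 8665362.342 m.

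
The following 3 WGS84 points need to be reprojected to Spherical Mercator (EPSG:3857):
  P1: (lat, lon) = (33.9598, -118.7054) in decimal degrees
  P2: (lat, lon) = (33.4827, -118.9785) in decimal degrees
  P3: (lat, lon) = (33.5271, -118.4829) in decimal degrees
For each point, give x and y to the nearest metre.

Web Mercator: x = R·λ, y = R·ln tan(π/4+φ/2), R = 6378137 m.
P1 (33.9598°, -118.7054°) → (-13214224.682, 4023405.425) m.
P2 (33.4827°, -118.9785°) → (-13244626.035, 3959550.987) m.
P3 (33.5271°, -118.4829°) → (-13189456.096, 3965478.495) m.

P1: x -13214225 m, y 4023405 m; P2: x -13244626 m, y 3959551 m; P3: x -13189456 m, y 3965478 m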